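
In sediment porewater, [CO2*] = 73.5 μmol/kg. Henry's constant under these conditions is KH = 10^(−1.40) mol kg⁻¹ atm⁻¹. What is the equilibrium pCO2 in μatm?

KH = 10^(−1.40) = 3.981×10^-2 mol kg⁻¹ atm⁻¹
pCO2 = [CO2*]/KH = 73.5×10^-6 / 3.981×10^-2 = 1.85×10^-3 atm = 1850 μatm

pCO2 = 1850 μatm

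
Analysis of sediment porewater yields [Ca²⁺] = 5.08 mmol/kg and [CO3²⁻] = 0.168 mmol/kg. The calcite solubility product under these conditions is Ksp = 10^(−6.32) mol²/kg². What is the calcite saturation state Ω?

Ksp = 10^(−6.32) = 4.786×10^-7
Ω = [Ca²⁺][CO3²⁻]/Ksp = (5.08×10^-3)(0.168×10^-3) / 4.786×10^-7 = 1.78

Ω = 1.78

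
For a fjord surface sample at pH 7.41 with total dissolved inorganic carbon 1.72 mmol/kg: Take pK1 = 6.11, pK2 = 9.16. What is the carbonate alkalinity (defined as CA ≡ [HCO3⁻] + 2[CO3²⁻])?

CA = 1.67 mmol/kg

CA = [HCO3⁻] + 2[CO3²⁻] = (α₁ + 2α₂)·DIC
At pH 7.41: [H⁺]/K1 = 10^-1.30 = 0.050119, K2/[H⁺] = 10^-1.75 = 0.017783
α₁ = 1/(1 + 0.050119 + 0.017783) = 1/1.0679 = 0.9364; α₂ = α₁·K2/[H⁺] = 0.01665
α₁ + 2α₂ = 0.9697
CA = 0.9697 × 1.72 = 1.67 mmol/kg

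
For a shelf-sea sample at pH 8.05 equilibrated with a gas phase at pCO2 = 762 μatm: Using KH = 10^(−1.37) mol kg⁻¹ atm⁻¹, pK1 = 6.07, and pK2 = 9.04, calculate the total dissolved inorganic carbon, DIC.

DIC = 3.45 mmol/kg

[CO2*] = KH · pCO2 = 10^(−1.37) × 762×10^-6 = 3.251×10^-5 mol/kg
α₀ = 1/(1 + K1/[H⁺] + K1K2/[H⁺]²) = 1/(1 + 10^+1.98 + 10^+0.99) = 0.009410
DIC = [CO2*]/α₀ = 3.251×10^-5 / 0.009410 = 3.45 mmol/kg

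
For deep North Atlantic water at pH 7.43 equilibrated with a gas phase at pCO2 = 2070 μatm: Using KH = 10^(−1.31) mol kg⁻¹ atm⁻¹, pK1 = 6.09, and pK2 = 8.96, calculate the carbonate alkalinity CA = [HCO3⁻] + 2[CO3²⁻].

[CO2*] = KH · pCO2 = 10^(−1.31) × 2070×10^-6 = 1.014×10^-4 mol/kg
α₀ = 1/(1 + K1/[H⁺] + K1K2/[H⁺]²) = 1/(1 + 10^+1.34 + 10^-0.19) = 0.04251
DIC = [CO2*]/α₀ = 1.014×10^-4 / 0.04251 = 2.385 mmol/kg
CA = (α₁ + 2α₂)·DIC = (0.9300 + 2×0.02745) × 2.385 = 2.35 mmol/kg

CA = 2.35 mmol/kg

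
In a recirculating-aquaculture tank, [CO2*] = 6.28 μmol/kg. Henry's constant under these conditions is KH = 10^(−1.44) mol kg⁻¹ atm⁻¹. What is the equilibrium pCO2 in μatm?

KH = 10^(−1.44) = 3.631×10^-2 mol kg⁻¹ atm⁻¹
pCO2 = [CO2*]/KH = 6.28×10^-6 / 3.631×10^-2 = 1.73×10^-4 atm = 173 μatm

pCO2 = 173 μatm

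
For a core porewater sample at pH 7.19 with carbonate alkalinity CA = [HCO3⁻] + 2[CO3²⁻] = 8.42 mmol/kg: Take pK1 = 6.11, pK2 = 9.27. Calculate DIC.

DIC = 9.04 mmol/kg

CA = [HCO3⁻] + 2[CO3²⁻] = (α₁ + 2α₂)·DIC
At pH 7.19: [H⁺]/K1 = 10^-1.08 = 0.083176, K2/[H⁺] = 10^-2.08 = 0.0083176
α₁ = 1/(1 + 0.083176 + 0.0083176) = 1/1.0915 = 0.9162; α₂ = α₁·K2/[H⁺] = 0.007620
α₁ + 2α₂ = 0.9314
DIC = CA / (α₁ + 2α₂) = 8.42 / 0.9314 = 9.04 mmol/kg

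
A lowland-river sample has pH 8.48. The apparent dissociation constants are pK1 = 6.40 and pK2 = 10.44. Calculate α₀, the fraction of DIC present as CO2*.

α₀ = 0.00816

α₀ = 1 / (1 + K1/[H⁺] + K1K2/[H⁺]²) = 1 / (1 + 10^+2.08 + 10^+0.12)
   = 1 / (1 + 120.23 + 1.3183) = 1/122.54 = 0.008160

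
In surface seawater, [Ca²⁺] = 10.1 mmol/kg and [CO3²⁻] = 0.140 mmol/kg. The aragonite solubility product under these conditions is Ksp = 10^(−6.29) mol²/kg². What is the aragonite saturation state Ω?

Ksp = 10^(−6.29) = 5.129×10^-7
Ω = [Ca²⁺][CO3²⁻]/Ksp = (10.1×10^-3)(0.140×10^-3) / 5.129×10^-7 = 2.76

Ω = 2.76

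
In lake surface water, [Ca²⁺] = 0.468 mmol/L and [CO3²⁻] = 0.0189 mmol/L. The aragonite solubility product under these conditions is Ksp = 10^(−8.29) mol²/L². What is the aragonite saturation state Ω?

Ksp = 10^(−8.29) = 5.129×10^-9
Ω = [Ca²⁺][CO3²⁻]/Ksp = (0.468×10^-3)(0.0189×10^-3) / 5.129×10^-9 = 1.72

Ω = 1.72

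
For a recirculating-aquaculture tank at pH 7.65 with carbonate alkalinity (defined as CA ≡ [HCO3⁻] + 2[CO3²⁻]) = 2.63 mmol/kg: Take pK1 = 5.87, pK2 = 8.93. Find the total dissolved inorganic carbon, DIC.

CA = [HCO3⁻] + 2[CO3²⁻] = (α₁ + 2α₂)·DIC
At pH 7.65: [H⁺]/K1 = 10^-1.78 = 0.016596, K2/[H⁺] = 10^-1.28 = 0.052481
α₁ = 1/(1 + 0.016596 + 0.052481) = 1/1.0691 = 0.9354; α₂ = α₁·K2/[H⁺] = 0.04909
α₁ + 2α₂ = 1.0336
DIC = CA / (α₁ + 2α₂) = 2.63 / 1.0336 = 2.54 mmol/kg

DIC = 2.54 mmol/kg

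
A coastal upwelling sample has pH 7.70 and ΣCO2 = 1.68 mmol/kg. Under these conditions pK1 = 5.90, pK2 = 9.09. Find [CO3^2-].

α₂ = 1 / (1 + [H⁺]/K2 + [H⁺]²/(K1K2)) = 1 / (1 + 10^+1.39 + 10^-0.41)
   = 1 / (1 + 24.547 + 0.38905) = 1/25.936 = 0.03856
[CO3²⁻] = α₂ × DIC = 0.03856 × 1.68 = 0.0648 mmol/kg

[CO3²⁻] = 0.0648 mmol/kg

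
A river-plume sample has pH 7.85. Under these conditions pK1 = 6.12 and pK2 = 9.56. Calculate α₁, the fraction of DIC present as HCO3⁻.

α₁ = 1 / (1 + [H⁺]/K1 + K2/[H⁺]) = 1 / (1 + 10^-1.73 + 10^-1.71)
   = 1 / (1 + 0.018621 + 0.019498) = 1/1.0381 = 0.9633

α₁ = 0.963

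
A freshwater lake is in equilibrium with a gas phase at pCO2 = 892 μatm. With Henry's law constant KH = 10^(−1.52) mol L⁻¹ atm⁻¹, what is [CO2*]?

[CO2*] = 26.9 μmol/L

KH = 10^(−1.52) = 3.020×10^-2 mol L⁻¹ atm⁻¹
[CO2*] = KH · pCO2 = 3.020×10^-2 × 892×10^-6 atm = 2.69×10^-5 mol/L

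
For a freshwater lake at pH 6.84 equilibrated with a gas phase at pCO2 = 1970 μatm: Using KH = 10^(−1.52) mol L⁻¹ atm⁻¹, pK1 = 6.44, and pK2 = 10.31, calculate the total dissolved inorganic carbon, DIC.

DIC = 0.209 mmol/L

[CO2*] = KH · pCO2 = 10^(−1.52) × 1970×10^-6 = 5.949×10^-5 mol/L
α₀ = 1/(1 + K1/[H⁺] + K1K2/[H⁺]²) = 1/(1 + 10^+0.40 + 10^-3.07) = 0.2847
DIC = [CO2*]/α₀ = 5.949×10^-5 / 0.2847 = 0.209 mmol/L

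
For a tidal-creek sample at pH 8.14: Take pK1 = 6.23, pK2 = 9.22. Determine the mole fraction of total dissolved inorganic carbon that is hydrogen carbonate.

α₁ = 0.913

α₁ = 1 / (1 + [H⁺]/K1 + K2/[H⁺]) = 1 / (1 + 10^-1.91 + 10^-1.08)
   = 1 / (1 + 0.012303 + 0.083176) = 1/1.0955 = 0.9128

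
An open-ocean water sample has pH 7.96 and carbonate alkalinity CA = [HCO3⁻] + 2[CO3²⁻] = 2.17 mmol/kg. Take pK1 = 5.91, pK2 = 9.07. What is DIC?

DIC = 2.04 mmol/kg

CA = [HCO3⁻] + 2[CO3²⁻] = (α₁ + 2α₂)·DIC
At pH 7.96: [H⁺]/K1 = 10^-2.05 = 0.0089125, K2/[H⁺] = 10^-1.11 = 0.077625
α₁ = 1/(1 + 0.0089125 + 0.077625) = 1/1.0865 = 0.9204; α₂ = α₁·K2/[H⁺] = 0.07144
α₁ + 2α₂ = 1.0632
DIC = CA / (α₁ + 2α₂) = 2.17 / 1.0632 = 2.04 mmol/kg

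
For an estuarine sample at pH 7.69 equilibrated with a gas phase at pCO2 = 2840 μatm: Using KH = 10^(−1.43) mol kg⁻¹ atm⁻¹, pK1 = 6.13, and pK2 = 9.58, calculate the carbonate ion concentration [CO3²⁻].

[CO3²⁻] = 0.0494 mmol/kg

[CO2*] = KH · pCO2 = 10^(−1.43) × 2840×10^-6 = 1.055×10^-4 mol/kg
α₀ = 1/(1 + K1/[H⁺] + K1K2/[H⁺]²) = 1/(1 + 10^+1.56 + 10^-0.33) = 0.02647
DIC = [CO2*]/α₀ = 1.055×10^-4 / 0.02647 = 3.986 mmol/kg
[CO3²⁻] = α₂·DIC; α₂ = 0.01238, so [CO3²⁻] = 0.01238 × 3.986 = 0.0494 mmol/kg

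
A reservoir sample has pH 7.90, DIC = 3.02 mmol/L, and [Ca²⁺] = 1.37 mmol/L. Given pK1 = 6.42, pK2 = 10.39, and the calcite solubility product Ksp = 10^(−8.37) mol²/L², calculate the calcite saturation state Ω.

Ω = 3.03

α₂ = 1 / (1 + [H⁺]/K2 + [H⁺]²/(K1K2)) = 1 / (1 + 10^+2.49 + 10^+1.01)
   = 1 / (1 + 309.03 + 10.233) = 1/320.26 = 0.003122
[CO3²⁻] = α₂ × DIC = 0.003122 × 3.02 = 0.009430 mmol/L = 9.430 μmol/L
Ksp = 10^(−8.37) = 4.266×10^-9
Ω = [Ca²⁺][CO3²⁻]/Ksp = (1.37×10^-3)(9.430×10^-6) / 4.266×10^-9 = 3.03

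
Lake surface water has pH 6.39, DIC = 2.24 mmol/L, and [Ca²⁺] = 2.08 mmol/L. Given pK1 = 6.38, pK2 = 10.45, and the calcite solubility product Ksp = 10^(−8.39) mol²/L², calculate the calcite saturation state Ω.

Ω = 0.0504

α₂ = 1 / (1 + [H⁺]/K2 + [H⁺]²/(K1K2)) = 1 / (1 + 10^+4.06 + 10^+4.05)
   = 1 / (1 + 1.1482×10^4 + 1.1220×10^4) = 1/2.2703×10^4 = 4.405×10^-5
[CO3²⁻] = α₂ × DIC = 4.405×10^-5 × 2.24 = 9.867×10^-5 mmol/L = 0.09867 μmol/L
Ksp = 10^(−8.39) = 4.074×10^-9
Ω = [Ca²⁺][CO3²⁻]/Ksp = (2.08×10^-3)(9.867×10^-8) / 4.074×10^-9 = 0.0504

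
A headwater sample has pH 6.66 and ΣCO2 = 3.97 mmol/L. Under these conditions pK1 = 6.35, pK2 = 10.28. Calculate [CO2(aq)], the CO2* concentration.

α₀ = 1 / (1 + K1/[H⁺] + K1K2/[H⁺]²) = 1 / (1 + 10^+0.31 + 10^-3.31)
   = 1 / (1 + 2.0417 + 0.00048978) = 1/3.0422 = 0.3287
[CO2*] = α₀ × DIC = 0.3287 × 3.97 = 1.30 mmol/L

[CO2*] = 1.30 mmol/L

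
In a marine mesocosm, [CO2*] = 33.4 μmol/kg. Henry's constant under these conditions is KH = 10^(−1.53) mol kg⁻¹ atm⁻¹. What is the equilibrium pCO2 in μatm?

KH = 10^(−1.53) = 2.951×10^-2 mol kg⁻¹ atm⁻¹
pCO2 = [CO2*]/KH = 33.4×10^-6 / 2.951×10^-2 = 1.13×10^-3 atm = 1130 μatm

pCO2 = 1130 μatm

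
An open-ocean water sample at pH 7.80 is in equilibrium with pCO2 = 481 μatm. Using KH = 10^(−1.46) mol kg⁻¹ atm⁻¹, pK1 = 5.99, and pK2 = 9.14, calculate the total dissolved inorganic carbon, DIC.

DIC = 1.14 mmol/kg

[CO2*] = KH · pCO2 = 10^(−1.46) × 481×10^-6 = 1.668×10^-5 mol/kg
α₀ = 1/(1 + K1/[H⁺] + K1K2/[H⁺]²) = 1/(1 + 10^+1.81 + 10^+0.47) = 0.01459
DIC = [CO2*]/α₀ = 1.668×10^-5 / 0.01459 = 1.14 mmol/kg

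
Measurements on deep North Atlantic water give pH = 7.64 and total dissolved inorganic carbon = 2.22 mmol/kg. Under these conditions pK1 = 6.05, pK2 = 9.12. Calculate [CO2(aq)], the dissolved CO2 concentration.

[CO2*] = 0.0539 mmol/kg

α₀ = 1 / (1 + K1/[H⁺] + K1K2/[H⁺]²) = 1 / (1 + 10^+1.59 + 10^+0.11)
   = 1 / (1 + 38.905 + 1.2882) = 1/41.193 = 0.02428
[CO2*] = α₀ × DIC = 0.02428 × 2.22 = 0.0539 mmol/kg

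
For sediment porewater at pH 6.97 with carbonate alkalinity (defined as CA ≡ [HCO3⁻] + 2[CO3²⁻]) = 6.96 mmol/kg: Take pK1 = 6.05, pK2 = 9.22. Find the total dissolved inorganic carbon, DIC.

CA = [HCO3⁻] + 2[CO3²⁻] = (α₁ + 2α₂)·DIC
At pH 6.97: [H⁺]/K1 = 10^-0.92 = 0.12023, K2/[H⁺] = 10^-2.25 = 0.0056234
α₁ = 1/(1 + 0.12023 + 0.0056234) = 1/1.1258 = 0.8882; α₂ = α₁·K2/[H⁺] = 0.004995
α₁ + 2α₂ = 0.8982
DIC = CA / (α₁ + 2α₂) = 6.96 / 0.8982 = 7.75 mmol/kg

DIC = 7.75 mmol/kg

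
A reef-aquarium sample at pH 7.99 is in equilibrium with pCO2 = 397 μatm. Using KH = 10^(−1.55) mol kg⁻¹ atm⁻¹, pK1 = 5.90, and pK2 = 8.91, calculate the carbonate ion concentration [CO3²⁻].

[CO3²⁻] = 0.165 mmol/kg

[CO2*] = KH · pCO2 = 10^(−1.55) × 397×10^-6 = 1.119×10^-5 mol/kg
α₀ = 1/(1 + K1/[H⁺] + K1K2/[H⁺]²) = 1/(1 + 10^+2.09 + 10^+1.17) = 0.007204
DIC = [CO2*]/α₀ = 1.119×10^-5 / 0.007204 = 1.553 mmol/kg
[CO3²⁻] = α₂·DIC; α₂ = 0.1066, so [CO3²⁻] = 0.1066 × 1.553 = 0.165 mmol/kg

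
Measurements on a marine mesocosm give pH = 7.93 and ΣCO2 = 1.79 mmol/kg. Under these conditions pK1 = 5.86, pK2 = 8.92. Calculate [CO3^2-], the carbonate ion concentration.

[CO3²⁻] = 0.165 mmol/kg

α₂ = 1 / (1 + [H⁺]/K2 + [H⁺]²/(K1K2)) = 1 / (1 + 10^+0.99 + 10^-1.08)
   = 1 / (1 + 9.7724 + 0.083176) = 1/10.856 = 0.09212
[CO3²⁻] = α₂ × DIC = 0.09212 × 1.79 = 0.165 mmol/kg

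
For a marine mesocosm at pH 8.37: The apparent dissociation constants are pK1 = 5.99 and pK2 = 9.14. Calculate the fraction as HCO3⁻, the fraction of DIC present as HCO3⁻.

α₁ = 1 / (1 + [H⁺]/K1 + K2/[H⁺]) = 1 / (1 + 10^-2.38 + 10^-0.77)
   = 1 / (1 + 0.0041687 + 0.16982) = 1/1.1740 = 0.8518

α₁ = 0.852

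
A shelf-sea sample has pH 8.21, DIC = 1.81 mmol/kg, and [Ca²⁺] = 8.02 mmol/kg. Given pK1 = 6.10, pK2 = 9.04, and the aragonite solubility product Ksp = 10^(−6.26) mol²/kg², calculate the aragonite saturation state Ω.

α₂ = 1 / (1 + [H⁺]/K2 + [H⁺]²/(K1K2)) = 1 / (1 + 10^+0.83 + 10^-1.28)
   = 1 / (1 + 6.7608 + 0.052481) = 1/7.8133 = 0.1280
[CO3²⁻] = α₂ × DIC = 0.1280 × 1.81 = 0.2317 mmol/kg
Ksp = 10^(−6.26) = 5.495×10^-7
Ω = [Ca²⁺][CO3²⁻]/Ksp = (8.02×10^-3)(2.317×10^-4) / 5.495×10^-7 = 3.38

Ω = 3.38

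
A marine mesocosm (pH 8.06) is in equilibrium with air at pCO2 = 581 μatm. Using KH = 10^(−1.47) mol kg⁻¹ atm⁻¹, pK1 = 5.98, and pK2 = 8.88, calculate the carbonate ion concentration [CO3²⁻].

[CO3²⁻] = 0.358 mmol/kg

[CO2*] = KH · pCO2 = 10^(−1.47) × 581×10^-6 = 1.969×10^-5 mol/kg
α₀ = 1/(1 + K1/[H⁺] + K1K2/[H⁺]²) = 1/(1 + 10^+2.08 + 10^+1.26) = 0.007172
DIC = [CO2*]/α₀ = 1.969×10^-5 / 0.007172 = 2.745 mmol/kg
[CO3²⁻] = α₂·DIC; α₂ = 0.1305, so [CO3²⁻] = 0.1305 × 2.745 = 0.358 mmol/kg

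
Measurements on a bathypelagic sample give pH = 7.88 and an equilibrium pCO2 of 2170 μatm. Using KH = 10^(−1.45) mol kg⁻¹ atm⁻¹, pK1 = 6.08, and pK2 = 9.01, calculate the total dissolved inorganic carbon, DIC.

[CO2*] = KH · pCO2 = 10^(−1.45) × 2170×10^-6 = 7.699×10^-5 mol/kg
α₀ = 1/(1 + K1/[H⁺] + K1K2/[H⁺]²) = 1/(1 + 10^+1.80 + 10^+0.67) = 0.01454
DIC = [CO2*]/α₀ = 7.699×10^-5 / 0.01454 = 5.30 mmol/kg

DIC = 5.30 mmol/kg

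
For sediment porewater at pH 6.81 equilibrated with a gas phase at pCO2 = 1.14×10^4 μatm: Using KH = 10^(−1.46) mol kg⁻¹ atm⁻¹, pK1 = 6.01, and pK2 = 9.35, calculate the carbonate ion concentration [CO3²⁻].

[CO3²⁻] = 7.19 μmol/kg

[CO2*] = KH · pCO2 = 10^(−1.46) × 1.14×10^4×10^-6 = 3.953×10^-4 mol/kg
α₀ = 1/(1 + K1/[H⁺] + K1K2/[H⁺]²) = 1/(1 + 10^+0.80 + 10^-1.74) = 0.1365
DIC = [CO2*]/α₀ = 3.953×10^-4 / 0.1365 = 2.897 mmol/kg
[CO3²⁻] = α₂·DIC; α₂ = 0.002483, so [CO3²⁻] = 0.002483 × 2.897 = 0.00719 mmol/kg = 7.19 μmol/kg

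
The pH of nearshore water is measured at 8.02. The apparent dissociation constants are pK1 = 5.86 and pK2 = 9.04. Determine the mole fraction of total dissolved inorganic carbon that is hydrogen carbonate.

α₁ = 1 / (1 + [H⁺]/K1 + K2/[H⁺]) = 1 / (1 + 10^-2.16 + 10^-1.02)
   = 1 / (1 + 0.0069183 + 0.095499) = 1/1.1024 = 0.9071

α₁ = 0.907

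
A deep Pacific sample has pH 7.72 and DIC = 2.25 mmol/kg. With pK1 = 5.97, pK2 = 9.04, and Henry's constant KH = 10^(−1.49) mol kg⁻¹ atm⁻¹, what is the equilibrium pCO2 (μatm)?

α₀ = 1 / (1 + K1/[H⁺] + K1K2/[H⁺]²) = 1 / (1 + 10^+1.75 + 10^+0.43)
   = 1 / (1 + 56.234 + 2.6915) = 1/59.926 = 0.01669
[CO2*] = α₀ × DIC = 0.01669 × 2.25 = 0.03755 mmol/kg
pCO2 = [CO2*]/KH = 3.755×10^-5 / 3.236×10^-2 = 1160 μatm

pCO2 = 1160 μatm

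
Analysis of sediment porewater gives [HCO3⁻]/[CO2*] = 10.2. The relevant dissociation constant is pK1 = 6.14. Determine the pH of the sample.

From K1 = [H⁺][HCO3⁻]/[CO2*]:  pH = pK1 + log₁₀([HCO3⁻]/[CO2*])
log₁₀(10.2) = +1.009
pH = 6.14 + (+1.009) = 7.15

pH = 7.15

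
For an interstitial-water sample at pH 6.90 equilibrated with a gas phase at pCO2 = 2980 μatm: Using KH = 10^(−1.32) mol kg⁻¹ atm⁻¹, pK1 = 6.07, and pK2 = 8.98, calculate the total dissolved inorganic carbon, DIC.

[CO2*] = KH · pCO2 = 10^(−1.32) × 2980×10^-6 = 1.426×10^-4 mol/kg
α₀ = 1/(1 + K1/[H⁺] + K1K2/[H⁺]²) = 1/(1 + 10^+0.83 + 10^-1.25) = 0.1279
DIC = [CO2*]/α₀ = 1.426×10^-4 / 0.1279 = 1.11 mmol/kg

DIC = 1.11 mmol/kg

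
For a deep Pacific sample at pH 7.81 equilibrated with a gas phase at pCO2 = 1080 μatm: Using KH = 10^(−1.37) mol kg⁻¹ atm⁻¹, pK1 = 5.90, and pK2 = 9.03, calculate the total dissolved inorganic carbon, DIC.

[CO2*] = KH · pCO2 = 10^(−1.37) × 1080×10^-6 = 4.607×10^-5 mol/kg
α₀ = 1/(1 + K1/[H⁺] + K1K2/[H⁺]²) = 1/(1 + 10^+1.91 + 10^+0.69) = 0.01147
DIC = [CO2*]/α₀ = 4.607×10^-5 / 0.01147 = 4.02 mmol/kg

DIC = 4.02 mmol/kg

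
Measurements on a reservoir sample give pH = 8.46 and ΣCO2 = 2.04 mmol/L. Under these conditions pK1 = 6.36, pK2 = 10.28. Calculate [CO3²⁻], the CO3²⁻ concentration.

α₂ = 1 / (1 + [H⁺]/K2 + [H⁺]²/(K1K2)) = 1 / (1 + 10^+1.82 + 10^-0.28)
   = 1 / (1 + 66.069 + 0.52481) = 1/67.594 = 0.01479
[CO3²⁻] = α₂ × DIC = 0.01479 × 2.04 = 0.0302 mmol/L

[CO3²⁻] = 0.0302 mmol/L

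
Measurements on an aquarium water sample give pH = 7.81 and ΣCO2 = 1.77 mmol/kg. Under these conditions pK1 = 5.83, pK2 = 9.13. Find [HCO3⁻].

[HCO3⁻] = 1.67 mmol/kg

α₁ = 1 / (1 + [H⁺]/K1 + K2/[H⁺]) = 1 / (1 + 10^-1.98 + 10^-1.32)
   = 1 / (1 + 0.010471 + 0.047863) = 1/1.0583 = 0.9449
[HCO3⁻] = α₁ × DIC = 0.9449 × 1.77 = 1.67 mmol/kg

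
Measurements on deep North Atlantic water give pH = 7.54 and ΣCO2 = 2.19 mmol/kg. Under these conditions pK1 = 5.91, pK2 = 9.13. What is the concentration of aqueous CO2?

[CO2*] = 0.0489 mmol/kg

α₀ = 1 / (1 + K1/[H⁺] + K1K2/[H⁺]²) = 1 / (1 + 10^+1.63 + 10^+0.04)
   = 1 / (1 + 42.658 + 1.0965) = 1/44.754 = 0.02234
[CO2*] = α₀ × DIC = 0.02234 × 2.19 = 0.0489 mmol/kg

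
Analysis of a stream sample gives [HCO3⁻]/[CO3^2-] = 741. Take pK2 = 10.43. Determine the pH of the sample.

From K2 = [H⁺][CO3^2-]/[HCO3⁻]:  pH = pK2 − log₁₀([HCO3⁻]/[CO3^2-])
log₁₀(741) = +2.870
pH = 10.43 − (+2.870) = 7.56

pH = 7.56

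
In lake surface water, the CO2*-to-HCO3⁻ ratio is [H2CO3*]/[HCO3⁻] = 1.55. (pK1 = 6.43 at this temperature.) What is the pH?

pH = 6.24

From K1 = [H⁺][HCO3⁻]/[H2CO3*]:  pH = pK1 − log₁₀([H2CO3*]/[HCO3⁻])
log₁₀(1.55) = +0.190
pH = 6.43 − (+0.190) = 6.24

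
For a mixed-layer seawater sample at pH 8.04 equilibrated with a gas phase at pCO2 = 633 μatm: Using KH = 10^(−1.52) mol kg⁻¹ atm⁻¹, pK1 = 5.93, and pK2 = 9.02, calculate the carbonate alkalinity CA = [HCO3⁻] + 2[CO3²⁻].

CA = 2.98 mmol/kg

[CO2*] = KH · pCO2 = 10^(−1.52) × 633×10^-6 = 1.912×10^-5 mol/kg
α₀ = 1/(1 + K1/[H⁺] + K1K2/[H⁺]²) = 1/(1 + 10^+2.11 + 10^+1.13) = 0.006978
DIC = [CO2*]/α₀ = 1.912×10^-5 / 0.006978 = 2.740 mmol/kg
CA = (α₁ + 2α₂)·DIC = (0.8989 + 2×0.09413) × 2.740 = 2.98 mmol/kg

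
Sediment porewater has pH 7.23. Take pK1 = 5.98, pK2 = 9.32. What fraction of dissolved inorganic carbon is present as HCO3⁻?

α₁ = 1 / (1 + [H⁺]/K1 + K2/[H⁺]) = 1 / (1 + 10^-1.25 + 10^-2.09)
   = 1 / (1 + 0.056234 + 0.0081283) = 1/1.0644 = 0.9395

α₁ = 0.940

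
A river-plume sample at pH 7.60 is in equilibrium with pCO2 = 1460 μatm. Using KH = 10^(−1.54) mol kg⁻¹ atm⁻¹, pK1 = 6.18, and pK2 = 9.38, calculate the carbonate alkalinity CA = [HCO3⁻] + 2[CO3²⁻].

CA = 1.14 mmol/kg

[CO2*] = KH · pCO2 = 10^(−1.54) × 1460×10^-6 = 4.211×10^-5 mol/kg
α₀ = 1/(1 + K1/[H⁺] + K1K2/[H⁺]²) = 1/(1 + 10^+1.42 + 10^-0.36) = 0.03605
DIC = [CO2*]/α₀ = 4.211×10^-5 / 0.03605 = 1.168 mmol/kg
CA = (α₁ + 2α₂)·DIC = (0.9482 + 2×0.01574) × 1.168 = 1.14 mmol/kg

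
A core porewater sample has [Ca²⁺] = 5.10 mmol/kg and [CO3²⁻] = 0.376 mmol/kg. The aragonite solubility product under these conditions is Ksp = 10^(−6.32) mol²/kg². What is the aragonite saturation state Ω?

Ksp = 10^(−6.32) = 4.786×10^-7
Ω = [Ca²⁺][CO3²⁻]/Ksp = (5.10×10^-3)(0.376×10^-3) / 4.786×10^-7 = 4.01

Ω = 4.01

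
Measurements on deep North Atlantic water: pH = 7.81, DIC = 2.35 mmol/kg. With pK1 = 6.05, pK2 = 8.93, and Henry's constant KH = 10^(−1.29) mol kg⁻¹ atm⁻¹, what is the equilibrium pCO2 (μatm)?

pCO2 = 728 μatm

α₀ = 1 / (1 + K1/[H⁺] + K1K2/[H⁺]²) = 1 / (1 + 10^+1.76 + 10^+0.64)
   = 1 / (1 + 57.544 + 4.3652) = 1/62.909 = 0.01590
[CO2*] = α₀ × DIC = 0.01590 × 2.35 = 0.03736 mmol/kg
pCO2 = [CO2*]/KH = 3.736×10^-5 / 5.129×10^-2 = 728 μatm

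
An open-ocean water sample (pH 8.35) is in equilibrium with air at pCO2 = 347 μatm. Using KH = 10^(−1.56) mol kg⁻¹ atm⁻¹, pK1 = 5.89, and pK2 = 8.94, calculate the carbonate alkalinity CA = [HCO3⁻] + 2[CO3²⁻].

CA = 4.17 mmol/kg

[CO2*] = KH · pCO2 = 10^(−1.56) × 347×10^-6 = 9.557×10^-6 mol/kg
α₀ = 1/(1 + K1/[H⁺] + K1K2/[H⁺]²) = 1/(1 + 10^+2.46 + 10^+1.87) = 0.002751
DIC = [CO2*]/α₀ = 9.557×10^-6 / 0.002751 = 3.474 mmol/kg
CA = (α₁ + 2α₂)·DIC = (0.7933 + 2×0.2039) × 3.474 = 4.17 mmol/kg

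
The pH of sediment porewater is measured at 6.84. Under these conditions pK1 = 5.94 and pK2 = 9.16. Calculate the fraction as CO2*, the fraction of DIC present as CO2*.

α₀ = 1 / (1 + K1/[H⁺] + K1K2/[H⁺]²) = 1 / (1 + 10^+0.90 + 10^-1.42)
   = 1 / (1 + 7.9433 + 0.038019) = 1/8.9813 = 0.1113

α₀ = 0.111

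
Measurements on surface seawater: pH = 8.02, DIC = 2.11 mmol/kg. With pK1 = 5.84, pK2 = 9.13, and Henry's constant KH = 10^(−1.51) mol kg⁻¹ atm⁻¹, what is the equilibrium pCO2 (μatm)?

pCO2 = 416 μatm

α₀ = 1 / (1 + K1/[H⁺] + K1K2/[H⁺]²) = 1 / (1 + 10^+2.18 + 10^+1.07)
   = 1 / (1 + 151.36 + 11.749) = 1/164.11 = 0.006094
[CO2*] = α₀ × DIC = 0.006094 × 2.11 = 0.01286 mmol/kg = 12.86 μmol/kg
pCO2 = [CO2*]/KH = 1.286×10^-5 / 3.090×10^-2 = 416 μatm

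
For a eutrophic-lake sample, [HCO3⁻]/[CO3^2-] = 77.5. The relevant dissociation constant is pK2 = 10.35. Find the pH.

From K2 = [H⁺][CO3^2-]/[HCO3⁻]:  pH = pK2 − log₁₀([HCO3⁻]/[CO3^2-])
log₁₀(77.5) = +1.889
pH = 10.35 − (+1.889) = 8.46

pH = 8.46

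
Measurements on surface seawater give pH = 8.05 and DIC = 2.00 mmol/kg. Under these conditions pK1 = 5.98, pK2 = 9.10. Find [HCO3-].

α₁ = 1 / (1 + [H⁺]/K1 + K2/[H⁺]) = 1 / (1 + 10^-2.07 + 10^-1.05)
   = 1 / (1 + 0.0085114 + 0.089125) = 1/1.0976 = 0.9110
[HCO3⁻] = α₁ × DIC = 0.9110 × 2.00 = 1.82 mmol/kg

[HCO3⁻] = 1.82 mmol/kg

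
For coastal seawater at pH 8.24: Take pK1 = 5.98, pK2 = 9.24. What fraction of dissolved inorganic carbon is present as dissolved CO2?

α₀ = 1 / (1 + K1/[H⁺] + K1K2/[H⁺]²) = 1 / (1 + 10^+2.26 + 10^+1.26)
   = 1 / (1 + 181.97 + 18.197) = 1/201.17 = 0.004971

α₀ = 0.00497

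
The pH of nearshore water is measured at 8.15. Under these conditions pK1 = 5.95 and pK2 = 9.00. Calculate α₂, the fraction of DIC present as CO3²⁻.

α₂ = 0.123

α₂ = 1 / (1 + [H⁺]/K2 + [H⁺]²/(K1K2)) = 1 / (1 + 10^+0.85 + 10^-1.35)
   = 1 / (1 + 7.0795 + 0.044668) = 1/8.1241 = 0.1231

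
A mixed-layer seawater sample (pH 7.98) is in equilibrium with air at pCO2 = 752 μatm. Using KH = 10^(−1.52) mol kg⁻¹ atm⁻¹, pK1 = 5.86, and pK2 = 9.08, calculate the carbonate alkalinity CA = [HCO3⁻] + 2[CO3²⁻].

[CO2*] = KH · pCO2 = 10^(−1.52) × 752×10^-6 = 2.271×10^-5 mol/kg
α₀ = 1/(1 + K1/[H⁺] + K1K2/[H⁺]²) = 1/(1 + 10^+2.12 + 10^+1.02) = 0.006979
DIC = [CO2*]/α₀ = 2.271×10^-5 / 0.006979 = 3.254 mmol/kg
CA = (α₁ + 2α₂)·DIC = (0.9199 + 2×0.07307) × 3.254 = 3.47 mmol/kg

CA = 3.47 mmol/kg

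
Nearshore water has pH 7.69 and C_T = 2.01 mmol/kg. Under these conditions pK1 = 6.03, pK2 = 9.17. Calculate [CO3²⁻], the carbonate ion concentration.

[CO3²⁻] = 0.0631 mmol/kg

α₂ = 1 / (1 + [H⁺]/K2 + [H⁺]²/(K1K2)) = 1 / (1 + 10^+1.48 + 10^-0.18)
   = 1 / (1 + 30.200 + 0.66069) = 1/31.860 = 0.03139
[CO3²⁻] = α₂ × DIC = 0.03139 × 2.01 = 0.0631 mmol/kg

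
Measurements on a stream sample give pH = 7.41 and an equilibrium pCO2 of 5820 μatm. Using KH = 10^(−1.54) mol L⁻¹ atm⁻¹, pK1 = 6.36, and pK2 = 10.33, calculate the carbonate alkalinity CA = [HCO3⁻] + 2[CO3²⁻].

[CO2*] = KH · pCO2 = 10^(−1.54) × 5820×10^-6 = 1.679×10^-4 mol/L
α₀ = 1/(1 + K1/[H⁺] + K1K2/[H⁺]²) = 1/(1 + 10^+1.05 + 10^-1.87) = 0.08174
DIC = [CO2*]/α₀ = 1.679×10^-4 / 0.08174 = 2.053 mmol/L
CA = (α₁ + 2α₂)·DIC = (0.9172 + 2×0.001103) × 2.053 = 1.89 mmol/L

CA = 1.89 mmol/L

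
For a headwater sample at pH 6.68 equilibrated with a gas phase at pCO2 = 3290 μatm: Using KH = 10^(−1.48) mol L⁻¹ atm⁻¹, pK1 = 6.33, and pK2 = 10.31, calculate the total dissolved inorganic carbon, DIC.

[CO2*] = KH · pCO2 = 10^(−1.48) × 3290×10^-6 = 1.089×10^-4 mol/L
α₀ = 1/(1 + K1/[H⁺] + K1K2/[H⁺]²) = 1/(1 + 10^+0.35 + 10^-3.28) = 0.3087
DIC = [CO2*]/α₀ = 1.089×10^-4 / 0.3087 = 0.353 mmol/L

DIC = 0.353 mmol/L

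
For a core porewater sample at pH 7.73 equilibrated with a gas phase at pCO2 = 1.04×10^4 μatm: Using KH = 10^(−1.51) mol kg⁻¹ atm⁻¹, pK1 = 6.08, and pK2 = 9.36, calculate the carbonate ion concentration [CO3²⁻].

[CO3²⁻] = 0.337 mmol/kg

[CO2*] = KH · pCO2 = 10^(−1.51) × 1.04×10^4×10^-6 = 3.214×10^-4 mol/kg
α₀ = 1/(1 + K1/[H⁺] + K1K2/[H⁺]²) = 1/(1 + 10^+1.65 + 10^+0.02) = 0.02141
DIC = [CO2*]/α₀ = 3.214×10^-4 / 0.02141 = 15.01 mmol/kg
[CO3²⁻] = α₂·DIC; α₂ = 0.02242, so [CO3²⁻] = 0.02242 × 15.01 = 0.337 mmol/kg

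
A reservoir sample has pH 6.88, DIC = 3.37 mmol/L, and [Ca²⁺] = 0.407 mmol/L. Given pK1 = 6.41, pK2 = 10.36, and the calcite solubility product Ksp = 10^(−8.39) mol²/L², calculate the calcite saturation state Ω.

α₂ = 1 / (1 + [H⁺]/K2 + [H⁺]²/(K1K2)) = 1 / (1 + 10^+3.48 + 10^+3.01)
   = 1 / (1 + 3020.0 + 1023.3) = 1/4044.2 = 0.0002473
[CO3²⁻] = α₂ × DIC = 0.0002473 × 3.37 = 0.0008333 mmol/L = 0.8333 μmol/L
Ksp = 10^(−8.39) = 4.074×10^-9
Ω = [Ca²⁺][CO3²⁻]/Ksp = (0.407×10^-3)(8.333×10^-7) / 4.074×10^-9 = 0.0833

Ω = 0.0833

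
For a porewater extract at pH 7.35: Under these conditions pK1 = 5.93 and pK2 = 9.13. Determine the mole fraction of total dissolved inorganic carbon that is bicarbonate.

α₁ = 1 / (1 + [H⁺]/K1 + K2/[H⁺]) = 1 / (1 + 10^-1.42 + 10^-1.78)
   = 1 / (1 + 0.038019 + 0.016596) = 1/1.0546 = 0.9482

α₁ = 0.948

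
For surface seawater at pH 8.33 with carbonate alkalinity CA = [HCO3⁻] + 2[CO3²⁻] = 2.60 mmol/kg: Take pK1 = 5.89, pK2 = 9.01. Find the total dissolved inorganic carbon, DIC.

CA = [HCO3⁻] + 2[CO3²⁻] = (α₁ + 2α₂)·DIC
At pH 8.33: [H⁺]/K1 = 10^-2.44 = 0.0036308, K2/[H⁺] = 10^-0.68 = 0.20893
α₁ = 1/(1 + 0.0036308 + 0.20893) = 1/1.2126 = 0.8247; α₂ = α₁·K2/[H⁺] = 0.1723
α₁ + 2α₂ = 1.1693
DIC = CA / (α₁ + 2α₂) = 2.60 / 1.1693 = 2.22 mmol/kg

DIC = 2.22 mmol/kg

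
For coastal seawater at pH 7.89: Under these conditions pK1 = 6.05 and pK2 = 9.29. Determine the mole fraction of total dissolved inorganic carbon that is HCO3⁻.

α₁ = 1 / (1 + [H⁺]/K1 + K2/[H⁺]) = 1 / (1 + 10^-1.84 + 10^-1.40)
   = 1 / (1 + 0.014454 + 0.039811) = 1/1.0543 = 0.9485

α₁ = 0.949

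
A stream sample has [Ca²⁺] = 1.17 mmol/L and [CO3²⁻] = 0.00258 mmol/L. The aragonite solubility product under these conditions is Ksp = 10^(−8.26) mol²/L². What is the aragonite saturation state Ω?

Ksp = 10^(−8.26) = 5.495×10^-9
Ω = [Ca²⁺][CO3²⁻]/Ksp = (1.17×10^-3)(0.00258×10^-3) / 5.495×10^-9 = 0.549

Ω = 0.549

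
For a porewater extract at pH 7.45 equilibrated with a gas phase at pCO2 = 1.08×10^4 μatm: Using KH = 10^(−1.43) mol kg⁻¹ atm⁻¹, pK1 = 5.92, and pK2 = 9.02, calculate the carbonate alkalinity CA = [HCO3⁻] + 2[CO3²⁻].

[CO2*] = KH · pCO2 = 10^(−1.43) × 1.08×10^4×10^-6 = 4.013×10^-4 mol/kg
α₀ = 1/(1 + K1/[H⁺] + K1K2/[H⁺]²) = 1/(1 + 10^+1.53 + 10^-0.04) = 0.02794
DIC = [CO2*]/α₀ = 4.013×10^-4 / 0.02794 = 14.36 mmol/kg
CA = (α₁ + 2α₂)·DIC = (0.9466 + 2×0.02548) × 14.36 = 14.3 mmol/kg

CA = 14.3 mmol/kg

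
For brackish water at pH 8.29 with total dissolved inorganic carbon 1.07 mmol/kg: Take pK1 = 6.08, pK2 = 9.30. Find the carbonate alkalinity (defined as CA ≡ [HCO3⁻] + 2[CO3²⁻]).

CA = [HCO3⁻] + 2[CO3²⁻] = (α₁ + 2α₂)·DIC
At pH 8.29: [H⁺]/K1 = 10^-2.21 = 0.0061660, K2/[H⁺] = 10^-1.01 = 0.097724
α₁ = 1/(1 + 0.0061660 + 0.097724) = 1/1.1039 = 0.9059; α₂ = α₁·K2/[H⁺] = 0.08853
α₁ + 2α₂ = 1.0829
CA = 1.0829 × 1.07 = 1.16 mmol/kg

CA = 1.16 mmol/kg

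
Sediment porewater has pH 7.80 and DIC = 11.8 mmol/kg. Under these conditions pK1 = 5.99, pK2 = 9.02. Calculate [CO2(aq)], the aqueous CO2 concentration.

α₀ = 1 / (1 + K1/[H⁺] + K1K2/[H⁺]²) = 1 / (1 + 10^+1.81 + 10^+0.59)
   = 1 / (1 + 64.565 + 3.8905) = 1/69.456 = 0.01440
[CO2*] = α₀ × DIC = 0.01440 × 11.8 = 0.170 mmol/kg

[CO2*] = 0.170 mmol/kg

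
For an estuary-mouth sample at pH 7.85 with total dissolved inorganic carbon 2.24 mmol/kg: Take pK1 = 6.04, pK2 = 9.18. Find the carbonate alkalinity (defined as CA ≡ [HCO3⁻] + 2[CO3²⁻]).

CA = 2.31 mmol/kg

CA = [HCO3⁻] + 2[CO3²⁻] = (α₁ + 2α₂)·DIC
At pH 7.85: [H⁺]/K1 = 10^-1.81 = 0.015488, K2/[H⁺] = 10^-1.33 = 0.046774
α₁ = 1/(1 + 0.015488 + 0.046774) = 1/1.0623 = 0.9414; α₂ = α₁·K2/[H⁺] = 0.04403
α₁ + 2α₂ = 1.0295
CA = 1.0295 × 2.24 = 2.31 mmol/kg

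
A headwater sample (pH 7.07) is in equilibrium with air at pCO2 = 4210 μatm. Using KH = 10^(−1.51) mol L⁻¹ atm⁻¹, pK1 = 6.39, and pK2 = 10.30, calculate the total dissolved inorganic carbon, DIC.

DIC = 0.753 mmol/L

[CO2*] = KH · pCO2 = 10^(−1.51) × 4210×10^-6 = 1.301×10^-4 mol/L
α₀ = 1/(1 + K1/[H⁺] + K1K2/[H⁺]²) = 1/(1 + 10^+0.68 + 10^-2.55) = 0.1727
DIC = [CO2*]/α₀ = 1.301×10^-4 / 0.1727 = 0.753 mmol/L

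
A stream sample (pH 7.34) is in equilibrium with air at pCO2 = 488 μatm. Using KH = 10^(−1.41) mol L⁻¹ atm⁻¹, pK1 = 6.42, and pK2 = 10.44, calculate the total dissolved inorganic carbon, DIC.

[CO2*] = KH · pCO2 = 10^(−1.41) × 488×10^-6 = 1.899×10^-5 mol/L
α₀ = 1/(1 + K1/[H⁺] + K1K2/[H⁺]²) = 1/(1 + 10^+0.92 + 10^-2.18) = 0.1072
DIC = [CO2*]/α₀ = 1.899×10^-5 / 0.1072 = 0.177 mmol/L

DIC = 0.177 mmol/L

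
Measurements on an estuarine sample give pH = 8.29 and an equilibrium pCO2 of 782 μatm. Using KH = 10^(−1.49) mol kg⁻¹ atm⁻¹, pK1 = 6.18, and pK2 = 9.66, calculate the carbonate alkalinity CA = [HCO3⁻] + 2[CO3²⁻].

[CO2*] = KH · pCO2 = 10^(−1.49) × 782×10^-6 = 2.531×10^-5 mol/kg
α₀ = 1/(1 + K1/[H⁺] + K1K2/[H⁺]²) = 1/(1 + 10^+2.11 + 10^+0.74) = 0.007390
DIC = [CO2*]/α₀ = 2.531×10^-5 / 0.007390 = 3.424 mmol/kg
CA = (α₁ + 2α₂)·DIC = (0.9520 + 2×0.04061) × 3.424 = 3.54 mmol/kg

CA = 3.54 mmol/kg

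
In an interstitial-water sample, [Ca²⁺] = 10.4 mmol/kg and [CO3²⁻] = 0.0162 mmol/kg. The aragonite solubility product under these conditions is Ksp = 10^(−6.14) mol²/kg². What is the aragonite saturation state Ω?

Ω = 0.233

Ksp = 10^(−6.14) = 7.244×10^-7
Ω = [Ca²⁺][CO3²⁻]/Ksp = (10.4×10^-3)(0.0162×10^-3) / 7.244×10^-7 = 0.233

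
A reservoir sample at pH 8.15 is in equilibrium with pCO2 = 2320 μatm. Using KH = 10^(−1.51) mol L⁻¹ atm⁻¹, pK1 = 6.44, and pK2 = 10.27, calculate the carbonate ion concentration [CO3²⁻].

[CO3²⁻] = 0.0279 mmol/L

[CO2*] = KH · pCO2 = 10^(−1.51) × 2320×10^-6 = 7.169×10^-5 mol/L
α₀ = 1/(1 + K1/[H⁺] + K1K2/[H⁺]²) = 1/(1 + 10^+1.71 + 10^-0.41) = 0.01898
DIC = [CO2*]/α₀ = 7.169×10^-5 / 0.01898 = 3.777 mmol/L
[CO3²⁻] = α₂·DIC; α₂ = 0.007386, so [CO3²⁻] = 0.007386 × 3.777 = 0.0279 mmol/L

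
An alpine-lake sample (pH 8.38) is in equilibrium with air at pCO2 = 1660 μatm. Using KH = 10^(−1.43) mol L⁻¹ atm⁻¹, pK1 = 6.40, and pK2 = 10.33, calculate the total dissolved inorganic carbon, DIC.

[CO2*] = KH · pCO2 = 10^(−1.43) × 1660×10^-6 = 6.167×10^-5 mol/L
α₀ = 1/(1 + K1/[H⁺] + K1K2/[H⁺]²) = 1/(1 + 10^+1.98 + 10^+0.03) = 0.01025
DIC = [CO2*]/α₀ = 6.167×10^-5 / 0.01025 = 6.02 mmol/L

DIC = 6.02 mmol/L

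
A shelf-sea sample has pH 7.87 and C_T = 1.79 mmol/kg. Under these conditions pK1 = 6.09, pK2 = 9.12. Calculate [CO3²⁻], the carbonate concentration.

α₂ = 1 / (1 + [H⁺]/K2 + [H⁺]²/(K1K2)) = 1 / (1 + 10^+1.25 + 10^-0.53)
   = 1 / (1 + 17.783 + 0.29512) = 1/19.078 = 0.05242
[CO3²⁻] = α₂ × DIC = 0.05242 × 1.79 = 0.0938 mmol/kg

[CO3²⁻] = 0.0938 mmol/kg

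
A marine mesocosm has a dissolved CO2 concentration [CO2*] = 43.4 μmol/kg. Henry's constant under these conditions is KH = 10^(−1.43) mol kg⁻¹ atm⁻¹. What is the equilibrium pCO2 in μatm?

pCO2 = 1170 μatm

KH = 10^(−1.43) = 3.715×10^-2 mol kg⁻¹ atm⁻¹
pCO2 = [CO2*]/KH = 43.4×10^-6 / 3.715×10^-2 = 1.17×10^-3 atm = 1170 μatm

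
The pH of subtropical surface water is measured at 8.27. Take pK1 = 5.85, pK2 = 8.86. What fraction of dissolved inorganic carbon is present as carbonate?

α₂ = 0.204

α₂ = 1 / (1 + [H⁺]/K2 + [H⁺]²/(K1K2)) = 1 / (1 + 10^+0.59 + 10^-1.83)
   = 1 / (1 + 3.8905 + 0.014791) = 1/4.9052 = 0.2039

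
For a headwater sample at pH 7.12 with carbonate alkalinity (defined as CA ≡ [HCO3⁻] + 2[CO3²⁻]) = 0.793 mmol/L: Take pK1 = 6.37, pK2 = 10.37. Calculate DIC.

CA = [HCO3⁻] + 2[CO3²⁻] = (α₁ + 2α₂)·DIC
At pH 7.12: [H⁺]/K1 = 10^-0.75 = 0.17783, K2/[H⁺] = 10^-3.25 = 0.00056234
α₁ = 1/(1 + 0.17783 + 0.00056234) = 1/1.1784 = 0.8486; α₂ = α₁·K2/[H⁺] = 0.0004772
α₁ + 2α₂ = 0.8496
DIC = CA / (α₁ + 2α₂) = 0.793 / 0.8496 = 0.933 mmol/L

DIC = 0.933 mmol/L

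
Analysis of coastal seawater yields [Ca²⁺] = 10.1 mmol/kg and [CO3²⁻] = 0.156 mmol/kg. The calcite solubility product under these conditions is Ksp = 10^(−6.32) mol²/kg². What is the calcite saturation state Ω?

Ksp = 10^(−6.32) = 4.786×10^-7
Ω = [Ca²⁺][CO3²⁻]/Ksp = (10.1×10^-3)(0.156×10^-3) / 4.786×10^-7 = 3.29

Ω = 3.29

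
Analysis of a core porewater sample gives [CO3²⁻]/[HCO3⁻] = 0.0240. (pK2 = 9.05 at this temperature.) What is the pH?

pH = 7.43

From K2 = [H⁺][CO3²⁻]/[HCO3⁻]:  pH = pK2 + log₁₀([CO3²⁻]/[HCO3⁻])
log₁₀(0.0240) = -1.620
pH = 9.05 + (-1.620) = 7.43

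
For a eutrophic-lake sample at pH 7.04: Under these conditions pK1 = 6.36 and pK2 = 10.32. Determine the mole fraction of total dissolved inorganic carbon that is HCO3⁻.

α₁ = 0.827

α₁ = 1 / (1 + [H⁺]/K1 + K2/[H⁺]) = 1 / (1 + 10^-0.68 + 10^-3.28)
   = 1 / (1 + 0.20893 + 0.00052481) = 1/1.2095 = 0.8268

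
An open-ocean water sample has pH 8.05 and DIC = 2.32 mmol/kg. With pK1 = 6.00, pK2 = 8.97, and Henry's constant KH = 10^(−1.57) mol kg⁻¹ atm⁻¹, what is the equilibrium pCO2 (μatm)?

α₀ = 1 / (1 + K1/[H⁺] + K1K2/[H⁺]²) = 1 / (1 + 10^+2.05 + 10^+1.13)
   = 1 / (1 + 112.20 + 13.490) = 1/126.69 = 0.007893
[CO2*] = α₀ × DIC = 0.007893 × 2.32 = 0.01831 mmol/kg = 18.31 μmol/kg
pCO2 = [CO2*]/KH = 1.831×10^-5 / 2.692×10^-2 = 680 μatm

pCO2 = 680 μatm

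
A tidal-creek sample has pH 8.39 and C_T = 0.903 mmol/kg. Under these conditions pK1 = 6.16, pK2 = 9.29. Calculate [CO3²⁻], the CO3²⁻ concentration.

α₂ = 1 / (1 + [H⁺]/K2 + [H⁺]²/(K1K2)) = 1 / (1 + 10^+0.90 + 10^-1.33)
   = 1 / (1 + 7.9433 + 0.046774) = 1/8.9901 = 0.1112
[CO3²⁻] = α₂ × DIC = 0.1112 × 0.903 = 0.100 mmol/kg

[CO3²⁻] = 0.100 mmol/kg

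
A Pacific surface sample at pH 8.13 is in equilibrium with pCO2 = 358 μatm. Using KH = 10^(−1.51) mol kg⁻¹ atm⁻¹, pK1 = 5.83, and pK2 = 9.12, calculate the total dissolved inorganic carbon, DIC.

[CO2*] = KH · pCO2 = 10^(−1.51) × 358×10^-6 = 1.106×10^-5 mol/kg
α₀ = 1/(1 + K1/[H⁺] + K1K2/[H⁺]²) = 1/(1 + 10^+2.30 + 10^+1.31) = 0.004526
DIC = [CO2*]/α₀ = 1.106×10^-5 / 0.004526 = 2.44 mmol/kg

DIC = 2.44 mmol/kg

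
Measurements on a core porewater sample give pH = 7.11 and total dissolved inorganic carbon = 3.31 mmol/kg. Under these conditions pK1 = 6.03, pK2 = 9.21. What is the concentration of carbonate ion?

[CO3²⁻] = 0.0241 mmol/kg

α₂ = 1 / (1 + [H⁺]/K2 + [H⁺]²/(K1K2)) = 1 / (1 + 10^+2.10 + 10^+1.02)
   = 1 / (1 + 125.89 + 10.471) = 1/137.36 = 0.007280
[CO3²⁻] = α₂ × DIC = 0.007280 × 3.31 = 0.0241 mmol/kg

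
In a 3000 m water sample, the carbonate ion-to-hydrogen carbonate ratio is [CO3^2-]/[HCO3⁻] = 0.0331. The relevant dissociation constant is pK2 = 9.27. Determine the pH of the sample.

From K2 = [H⁺][CO3^2-]/[HCO3⁻]:  pH = pK2 + log₁₀([CO3^2-]/[HCO3⁻])
log₁₀(0.0331) = -1.480
pH = 9.27 + (-1.480) = 7.79

pH = 7.79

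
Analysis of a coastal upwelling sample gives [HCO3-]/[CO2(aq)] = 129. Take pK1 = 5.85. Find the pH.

pH = 7.96

From K1 = [H⁺][HCO3-]/[CO2(aq)]:  pH = pK1 + log₁₀([HCO3-]/[CO2(aq)])
log₁₀(129) = +2.111
pH = 5.85 + (+2.111) = 7.96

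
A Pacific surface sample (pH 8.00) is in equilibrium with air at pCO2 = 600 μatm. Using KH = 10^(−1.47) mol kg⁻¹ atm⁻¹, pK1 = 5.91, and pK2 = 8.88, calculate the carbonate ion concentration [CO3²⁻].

[CO2*] = KH · pCO2 = 10^(−1.47) × 600×10^-6 = 2.033×10^-5 mol/kg
α₀ = 1/(1 + K1/[H⁺] + K1K2/[H⁺]²) = 1/(1 + 10^+2.09 + 10^+1.21) = 0.007130
DIC = [CO2*]/α₀ = 2.033×10^-5 / 0.007130 = 2.851 mmol/kg
[CO3²⁻] = α₂·DIC; α₂ = 0.1156, so [CO3²⁻] = 0.1156 × 2.851 = 0.330 mmol/kg

[CO3²⁻] = 0.330 mmol/kg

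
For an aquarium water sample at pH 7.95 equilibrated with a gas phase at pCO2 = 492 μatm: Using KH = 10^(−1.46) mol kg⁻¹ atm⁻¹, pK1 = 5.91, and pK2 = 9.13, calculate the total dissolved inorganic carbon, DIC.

DIC = 2.01 mmol/kg

[CO2*] = KH · pCO2 = 10^(−1.46) × 492×10^-6 = 1.706×10^-5 mol/kg
α₀ = 1/(1 + K1/[H⁺] + K1K2/[H⁺]²) = 1/(1 + 10^+2.04 + 10^+0.86) = 0.008482
DIC = [CO2*]/α₀ = 1.706×10^-5 / 0.008482 = 2.01 mmol/kg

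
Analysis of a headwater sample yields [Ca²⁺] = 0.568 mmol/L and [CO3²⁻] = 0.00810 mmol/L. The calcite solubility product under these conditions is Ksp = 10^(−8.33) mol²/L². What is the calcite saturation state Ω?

Ksp = 10^(−8.33) = 4.677×10^-9
Ω = [Ca²⁺][CO3²⁻]/Ksp = (0.568×10^-3)(0.00810×10^-3) / 4.677×10^-9 = 0.984

Ω = 0.984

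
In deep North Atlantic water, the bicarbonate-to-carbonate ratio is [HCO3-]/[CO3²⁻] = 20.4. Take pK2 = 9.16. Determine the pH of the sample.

From K2 = [H⁺][CO3²⁻]/[HCO3-]:  pH = pK2 − log₁₀([HCO3-]/[CO3²⁻])
log₁₀(20.4) = +1.310
pH = 9.16 − (+1.310) = 7.85

pH = 7.85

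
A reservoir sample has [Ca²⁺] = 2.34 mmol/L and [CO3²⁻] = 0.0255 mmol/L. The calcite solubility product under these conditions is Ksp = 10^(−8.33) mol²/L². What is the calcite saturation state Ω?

Ω = 12.8

Ksp = 10^(−8.33) = 4.677×10^-9
Ω = [Ca²⁺][CO3²⁻]/Ksp = (2.34×10^-3)(0.0255×10^-3) / 4.677×10^-9 = 12.8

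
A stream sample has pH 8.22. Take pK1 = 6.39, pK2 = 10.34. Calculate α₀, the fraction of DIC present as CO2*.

α₀ = 0.0145

α₀ = 1 / (1 + K1/[H⁺] + K1K2/[H⁺]²) = 1 / (1 + 10^+1.83 + 10^-0.29)
   = 1 / (1 + 67.608 + 0.51286) = 1/69.121 = 0.01447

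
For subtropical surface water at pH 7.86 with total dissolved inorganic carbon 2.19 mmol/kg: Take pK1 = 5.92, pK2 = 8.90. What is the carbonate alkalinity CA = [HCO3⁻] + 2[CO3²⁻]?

CA = [HCO3⁻] + 2[CO3²⁻] = (α₁ + 2α₂)·DIC
At pH 7.86: [H⁺]/K1 = 10^-1.94 = 0.011482, K2/[H⁺] = 10^-1.04 = 0.091201
α₁ = 1/(1 + 0.011482 + 0.091201) = 1/1.1027 = 0.9069; α₂ = α₁·K2/[H⁺] = 0.08271
α₁ + 2α₂ = 1.0723
CA = 1.0723 × 2.19 = 2.35 mmol/kg

CA = 2.35 mmol/kg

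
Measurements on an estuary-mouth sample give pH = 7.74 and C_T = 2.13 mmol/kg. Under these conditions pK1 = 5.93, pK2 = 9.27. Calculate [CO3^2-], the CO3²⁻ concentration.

α₂ = 1 / (1 + [H⁺]/K2 + [H⁺]²/(K1K2)) = 1 / (1 + 10^+1.53 + 10^-0.28)
   = 1 / (1 + 33.884 + 0.52481) = 1/35.409 = 0.02824
[CO3²⁻] = α₂ × DIC = 0.02824 × 2.13 = 0.0602 mmol/kg

[CO3²⁻] = 0.0602 mmol/kg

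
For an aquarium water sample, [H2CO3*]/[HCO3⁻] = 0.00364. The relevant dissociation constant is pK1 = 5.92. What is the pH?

pH = 8.36

From K1 = [H⁺][HCO3⁻]/[H2CO3*]:  pH = pK1 − log₁₀([H2CO3*]/[HCO3⁻])
log₁₀(0.00364) = -2.439
pH = 5.92 − (-2.439) = 8.36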